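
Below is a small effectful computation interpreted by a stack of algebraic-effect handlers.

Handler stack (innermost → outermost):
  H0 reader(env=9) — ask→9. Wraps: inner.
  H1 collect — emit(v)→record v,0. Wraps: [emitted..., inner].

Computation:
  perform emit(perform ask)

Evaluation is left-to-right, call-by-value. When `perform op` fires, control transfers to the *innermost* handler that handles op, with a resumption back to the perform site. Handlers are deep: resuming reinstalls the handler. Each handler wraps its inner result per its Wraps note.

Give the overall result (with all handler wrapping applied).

Step-by-step:
ask @ H0 ⇒ 9
emit(9) @ H1 ⇒ out+=9
H0 returns 0
H1 returns [9, 0]
= [9, 0]

Answer: [9, 0]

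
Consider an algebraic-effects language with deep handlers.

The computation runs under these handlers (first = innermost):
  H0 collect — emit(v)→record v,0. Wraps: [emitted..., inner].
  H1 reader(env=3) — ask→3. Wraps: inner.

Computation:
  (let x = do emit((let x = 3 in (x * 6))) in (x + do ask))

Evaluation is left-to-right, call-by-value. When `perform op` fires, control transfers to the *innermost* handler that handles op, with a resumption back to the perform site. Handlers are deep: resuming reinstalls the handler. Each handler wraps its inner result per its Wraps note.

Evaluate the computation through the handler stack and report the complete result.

Answer: [18, 3]

Working:
emit(18) @ H0 ⇒ out+=18
ask @ H1 ⇒ 3
H0 returns [18, 3]
H1 returns [18, 3]
= [18, 3]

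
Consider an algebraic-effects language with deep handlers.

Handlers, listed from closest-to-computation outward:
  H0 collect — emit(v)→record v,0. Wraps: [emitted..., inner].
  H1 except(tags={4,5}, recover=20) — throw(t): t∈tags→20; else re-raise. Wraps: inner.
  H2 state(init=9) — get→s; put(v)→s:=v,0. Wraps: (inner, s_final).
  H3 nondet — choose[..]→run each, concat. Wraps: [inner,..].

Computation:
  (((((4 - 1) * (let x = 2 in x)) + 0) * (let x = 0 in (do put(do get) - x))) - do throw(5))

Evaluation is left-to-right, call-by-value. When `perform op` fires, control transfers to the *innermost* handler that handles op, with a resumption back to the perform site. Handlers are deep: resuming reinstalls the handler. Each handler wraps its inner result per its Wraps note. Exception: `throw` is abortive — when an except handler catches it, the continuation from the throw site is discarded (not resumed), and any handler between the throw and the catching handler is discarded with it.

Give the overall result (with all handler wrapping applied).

Answer: [(20, 9)]

Evaluation trace:
get @ H2 ⇒ 9
put(9) @ H2 ⇒ s:=9
throw(5) @ H1 caught ⇒ 20
H2 returns (20, 9)
H3 returns [(20, 9)]
= [(20, 9)]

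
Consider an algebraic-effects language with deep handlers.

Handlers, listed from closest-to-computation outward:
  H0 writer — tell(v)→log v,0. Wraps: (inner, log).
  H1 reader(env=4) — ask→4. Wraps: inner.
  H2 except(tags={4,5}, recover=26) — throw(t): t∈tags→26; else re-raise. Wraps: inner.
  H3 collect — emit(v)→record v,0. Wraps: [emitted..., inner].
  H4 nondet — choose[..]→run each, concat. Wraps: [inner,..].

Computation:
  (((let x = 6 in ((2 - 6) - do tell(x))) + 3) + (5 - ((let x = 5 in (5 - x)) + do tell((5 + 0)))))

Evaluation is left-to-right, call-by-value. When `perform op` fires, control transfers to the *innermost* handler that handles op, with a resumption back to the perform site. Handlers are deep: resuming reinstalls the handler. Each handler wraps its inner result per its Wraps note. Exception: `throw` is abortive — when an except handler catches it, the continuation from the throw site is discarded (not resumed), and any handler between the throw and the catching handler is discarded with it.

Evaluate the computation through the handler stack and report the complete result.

Answer: [[(4, (6, 5))]]

Step-by-step:
tell(6) @ H0 ⇒ log+=6
tell(5) @ H0 ⇒ log+=5
H0 returns (4, (6, 5))
H1 returns (4, (6, 5))
H2 returns (4, (6, 5))
H3 returns [(4, (6, 5))]
H4 returns [[(4, (6, 5))]]
= [[(4, (6, 5))]]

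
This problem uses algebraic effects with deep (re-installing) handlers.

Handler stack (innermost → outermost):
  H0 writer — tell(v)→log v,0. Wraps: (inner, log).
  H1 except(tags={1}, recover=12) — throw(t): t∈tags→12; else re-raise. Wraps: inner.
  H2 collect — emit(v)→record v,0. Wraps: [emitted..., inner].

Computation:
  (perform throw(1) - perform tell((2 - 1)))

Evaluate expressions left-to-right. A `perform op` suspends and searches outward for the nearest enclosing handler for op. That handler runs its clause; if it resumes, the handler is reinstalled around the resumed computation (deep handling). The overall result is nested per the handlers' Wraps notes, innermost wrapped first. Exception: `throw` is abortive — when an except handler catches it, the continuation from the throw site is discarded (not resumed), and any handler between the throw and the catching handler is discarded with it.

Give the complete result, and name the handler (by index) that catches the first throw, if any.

Answer: [12] ; first throw caught by: H1

Evaluation trace:
throw(1) @ H1 caught ⇒ 12
H2 returns [12]
= [12]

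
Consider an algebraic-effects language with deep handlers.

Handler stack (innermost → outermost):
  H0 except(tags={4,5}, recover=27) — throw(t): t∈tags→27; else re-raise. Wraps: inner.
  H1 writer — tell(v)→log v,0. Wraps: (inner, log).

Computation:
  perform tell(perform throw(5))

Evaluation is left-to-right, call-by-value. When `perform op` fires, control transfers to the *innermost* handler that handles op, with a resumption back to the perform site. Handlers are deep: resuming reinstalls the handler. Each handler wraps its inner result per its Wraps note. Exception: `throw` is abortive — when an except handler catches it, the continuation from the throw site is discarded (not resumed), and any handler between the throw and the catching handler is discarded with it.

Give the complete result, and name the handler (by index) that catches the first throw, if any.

Evaluation trace:
throw(5) @ H0 caught ⇒ 27
H1 returns (27, ())
= (27, ())

Answer: (27, ()) ; first throw caught by: H0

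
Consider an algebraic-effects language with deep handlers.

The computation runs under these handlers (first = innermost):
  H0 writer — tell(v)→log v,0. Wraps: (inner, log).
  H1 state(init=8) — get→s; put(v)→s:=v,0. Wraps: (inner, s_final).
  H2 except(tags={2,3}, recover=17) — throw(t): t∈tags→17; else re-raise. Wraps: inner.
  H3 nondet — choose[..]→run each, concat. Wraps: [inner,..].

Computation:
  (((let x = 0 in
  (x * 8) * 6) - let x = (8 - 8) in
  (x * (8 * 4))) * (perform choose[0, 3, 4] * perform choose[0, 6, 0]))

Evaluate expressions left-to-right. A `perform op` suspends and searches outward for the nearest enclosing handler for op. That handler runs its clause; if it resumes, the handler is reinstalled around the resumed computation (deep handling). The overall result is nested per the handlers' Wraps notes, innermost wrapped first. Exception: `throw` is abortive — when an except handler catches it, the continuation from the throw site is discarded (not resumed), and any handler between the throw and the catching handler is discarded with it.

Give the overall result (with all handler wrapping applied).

Evaluation trace:
choose[0, 3, 4] @ H3
  branch[0] choose=0:
    choose[0, 6, 0] @ H3
      branch[0] choose=0:
        H0 returns (0, ())
        H1 returns ((0, ()), 8)
        H2 returns ((0, ()), 8)
        H3 returns [((0, ()), 8)]
      branch[1] choose=6:
        H0 returns (0, ())
        H1 returns ((0, ()), 8)
        H2 returns ((0, ()), 8)
        H3 returns [((0, ()), 8)]
      branch[2] choose=0:
        H0 returns (0, ())
        H1 returns ((0, ()), 8)
        H2 returns ((0, ()), 8)
        H3 returns [((0, ()), 8)]
  branch[1] choose=3:
    choose[0, 6, 0] @ H3
      branch[0] choose=0:
        H0 returns (0, ())
        H1 returns ((0, ()), 8)
        H2 returns ((0, ()), 8)
        H3 returns [((0, ()), 8)]
      branch[1] choose=6:
        H0 returns (0, ())
        H1 returns ((0, ()), 8)
        H2 returns ((0, ()), 8)
        H3 returns [((0, ()), 8)]
      branch[2] choose=0:
        H0 returns (0, ())
        H1 returns ((0, ()), 8)
        H2 returns ((0, ()), 8)
        H3 returns [((0, ()), 8)]
  branch[2] choose=4:
    choose[0, 6, 0] @ H3
      branch[0] choose=0:
        H0 returns (0, ())
        H1 returns ((0, ()), 8)
        H2 returns ((0, ()), 8)
        H3 returns [((0, ()), 8)]
      branch[1] choose=6:
        H0 returns (0, ())
        H1 returns ((0, ()), 8)
        H2 returns ((0, ()), 8)
        H3 returns [((0, ()), 8)]
      branch[2] choose=0:
        H0 returns (0, ())
        H1 returns ((0, ()), 8)
        H2 returns ((0, ()), 8)
        H3 returns [((0, ()), 8)]
= [((0, ()), 8), ((0, ()), 8), ((0, ()), 8), ((0, ()), 8), ((0, ()), 8), ((0, ()), 8), ((0, ()), 8), ((0, ()), 8), ((0, ()), 8)]

Answer: [((0, ()), 8), ((0, ()), 8), ((0, ()), 8), ((0, ()), 8), ((0, ()), 8), ((0, ()), 8), ((0, ()), 8), ((0, ()), 8), ((0, ()), 8)]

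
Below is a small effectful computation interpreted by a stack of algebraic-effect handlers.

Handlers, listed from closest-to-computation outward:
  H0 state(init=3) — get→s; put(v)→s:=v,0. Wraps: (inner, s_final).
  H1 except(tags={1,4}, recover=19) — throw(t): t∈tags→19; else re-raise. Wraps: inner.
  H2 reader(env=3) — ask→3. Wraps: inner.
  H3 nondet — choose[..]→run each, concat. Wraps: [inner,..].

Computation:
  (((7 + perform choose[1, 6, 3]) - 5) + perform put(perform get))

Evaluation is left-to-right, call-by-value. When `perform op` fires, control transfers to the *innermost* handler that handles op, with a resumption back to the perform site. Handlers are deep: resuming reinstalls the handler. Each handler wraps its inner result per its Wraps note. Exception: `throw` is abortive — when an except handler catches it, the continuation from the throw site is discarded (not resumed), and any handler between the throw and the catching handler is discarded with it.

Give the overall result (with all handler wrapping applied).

Evaluation trace:
choose[1, 6, 3] @ H3
  branch[0] choose=1:
    get @ H0 ⇒ 3
    put(3) @ H0 ⇒ s:=3
    H0 returns (3, 3)
    H1 returns (3, 3)
    H2 returns (3, 3)
    H3 returns [(3, 3)]
  branch[1] choose=6:
    get @ H0 ⇒ 3
    put(3) @ H0 ⇒ s:=3
    H0 returns (8, 3)
    H1 returns (8, 3)
    H2 returns (8, 3)
    H3 returns [(8, 3)]
  branch[2] choose=3:
    get @ H0 ⇒ 3
    put(3) @ H0 ⇒ s:=3
    H0 returns (5, 3)
    H1 returns (5, 3)
    H2 returns (5, 3)
    H3 returns [(5, 3)]
= [(3, 3), (8, 3), (5, 3)]

Answer: [(3, 3), (8, 3), (5, 3)]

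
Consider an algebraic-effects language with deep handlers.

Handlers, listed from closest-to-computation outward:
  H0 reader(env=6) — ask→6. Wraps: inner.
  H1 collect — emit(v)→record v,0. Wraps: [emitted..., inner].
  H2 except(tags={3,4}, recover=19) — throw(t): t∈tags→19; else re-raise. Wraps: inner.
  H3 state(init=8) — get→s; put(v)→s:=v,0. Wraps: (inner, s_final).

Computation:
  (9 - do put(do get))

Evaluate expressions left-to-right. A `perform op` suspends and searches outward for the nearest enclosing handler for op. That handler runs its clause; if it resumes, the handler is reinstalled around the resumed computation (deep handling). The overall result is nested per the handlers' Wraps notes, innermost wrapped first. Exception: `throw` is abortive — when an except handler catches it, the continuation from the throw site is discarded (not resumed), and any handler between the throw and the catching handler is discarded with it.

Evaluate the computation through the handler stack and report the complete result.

Answer: ([9], 8)

Evaluation trace:
get @ H3 ⇒ 8
put(8) @ H3 ⇒ s:=8
H0 returns 9
H1 returns [9]
H2 returns [9]
H3 returns ([9], 8)
= ([9], 8)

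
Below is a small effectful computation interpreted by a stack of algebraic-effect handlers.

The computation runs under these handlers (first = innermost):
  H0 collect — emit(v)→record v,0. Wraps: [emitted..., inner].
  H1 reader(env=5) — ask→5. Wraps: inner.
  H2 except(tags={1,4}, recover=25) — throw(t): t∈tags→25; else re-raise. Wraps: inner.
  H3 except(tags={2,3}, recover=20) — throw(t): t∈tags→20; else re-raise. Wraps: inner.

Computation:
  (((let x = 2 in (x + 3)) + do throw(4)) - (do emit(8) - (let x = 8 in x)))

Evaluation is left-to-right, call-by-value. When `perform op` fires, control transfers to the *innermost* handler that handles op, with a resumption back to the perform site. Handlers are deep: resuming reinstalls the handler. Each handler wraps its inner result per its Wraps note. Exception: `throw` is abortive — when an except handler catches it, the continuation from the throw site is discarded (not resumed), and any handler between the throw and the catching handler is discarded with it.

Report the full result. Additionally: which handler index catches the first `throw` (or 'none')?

Working:
throw(4) @ H2 caught ⇒ 25
H3 returns 25
= 25

Answer: 25 ; first throw caught by: H2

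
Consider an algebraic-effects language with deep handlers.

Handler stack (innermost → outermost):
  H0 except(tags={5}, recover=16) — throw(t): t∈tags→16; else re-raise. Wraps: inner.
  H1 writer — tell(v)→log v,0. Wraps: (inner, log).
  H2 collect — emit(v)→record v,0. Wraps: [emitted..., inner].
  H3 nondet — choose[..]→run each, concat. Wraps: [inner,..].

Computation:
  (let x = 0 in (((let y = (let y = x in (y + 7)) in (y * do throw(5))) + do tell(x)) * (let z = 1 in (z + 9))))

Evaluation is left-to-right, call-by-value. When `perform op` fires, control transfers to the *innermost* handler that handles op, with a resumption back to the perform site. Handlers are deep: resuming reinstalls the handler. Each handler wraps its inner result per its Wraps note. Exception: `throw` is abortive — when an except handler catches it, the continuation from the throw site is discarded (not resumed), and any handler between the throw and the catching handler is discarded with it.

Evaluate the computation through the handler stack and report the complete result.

Answer: [[(16, ())]]

Evaluation trace:
throw(5) @ H0 caught ⇒ 16
H1 returns (16, ())
H2 returns [(16, ())]
H3 returns [[(16, ())]]
= [[(16, ())]]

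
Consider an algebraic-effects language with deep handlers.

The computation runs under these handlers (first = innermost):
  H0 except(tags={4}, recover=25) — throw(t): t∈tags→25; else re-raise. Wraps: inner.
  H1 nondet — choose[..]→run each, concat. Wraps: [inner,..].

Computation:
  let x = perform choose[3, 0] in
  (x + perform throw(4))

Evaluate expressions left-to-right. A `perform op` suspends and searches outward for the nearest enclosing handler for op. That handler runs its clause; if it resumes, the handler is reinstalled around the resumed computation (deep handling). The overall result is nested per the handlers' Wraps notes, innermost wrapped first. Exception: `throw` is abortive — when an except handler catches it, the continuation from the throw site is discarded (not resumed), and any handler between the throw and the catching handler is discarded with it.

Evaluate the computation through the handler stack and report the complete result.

Working:
choose[3, 0] @ H1
  branch[0] choose=3:
    throw(4) @ H0 caught ⇒ 25
    H1 returns [25]
  branch[1] choose=0:
    throw(4) @ H0 caught ⇒ 25
    H1 returns [25]
= [25, 25]

Answer: [25, 25]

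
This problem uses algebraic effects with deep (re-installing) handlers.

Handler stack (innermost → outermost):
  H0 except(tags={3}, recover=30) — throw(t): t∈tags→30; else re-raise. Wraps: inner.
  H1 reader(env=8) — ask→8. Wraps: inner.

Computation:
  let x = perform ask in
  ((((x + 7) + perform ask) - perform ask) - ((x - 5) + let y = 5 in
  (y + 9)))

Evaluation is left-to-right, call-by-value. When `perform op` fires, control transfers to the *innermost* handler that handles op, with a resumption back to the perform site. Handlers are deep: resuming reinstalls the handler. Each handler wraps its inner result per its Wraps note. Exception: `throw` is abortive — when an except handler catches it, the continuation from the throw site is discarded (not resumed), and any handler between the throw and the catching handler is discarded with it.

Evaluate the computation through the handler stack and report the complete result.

Step-by-step:
ask @ H1 ⇒ 8
ask @ H1 ⇒ 8
ask @ H1 ⇒ 8
H0 returns -2
H1 returns -2
= -2

Answer: -2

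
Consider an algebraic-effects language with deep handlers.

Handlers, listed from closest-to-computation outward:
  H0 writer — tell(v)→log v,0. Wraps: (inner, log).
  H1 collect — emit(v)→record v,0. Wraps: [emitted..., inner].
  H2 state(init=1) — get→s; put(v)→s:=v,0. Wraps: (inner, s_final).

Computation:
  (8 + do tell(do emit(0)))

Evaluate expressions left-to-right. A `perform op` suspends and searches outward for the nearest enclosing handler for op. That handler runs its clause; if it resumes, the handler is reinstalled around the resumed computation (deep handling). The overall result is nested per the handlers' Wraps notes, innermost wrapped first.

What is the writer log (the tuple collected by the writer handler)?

Answer: (0)

Evaluation trace:
emit(0) @ H1 ⇒ out+=0
tell(0) @ H0 ⇒ log+=0
H0 returns (8, (0))
H1 returns [0, (8, (0))]
H2 returns ([0, (8, (0))], 1)
= ([0, (8, (0))], 1)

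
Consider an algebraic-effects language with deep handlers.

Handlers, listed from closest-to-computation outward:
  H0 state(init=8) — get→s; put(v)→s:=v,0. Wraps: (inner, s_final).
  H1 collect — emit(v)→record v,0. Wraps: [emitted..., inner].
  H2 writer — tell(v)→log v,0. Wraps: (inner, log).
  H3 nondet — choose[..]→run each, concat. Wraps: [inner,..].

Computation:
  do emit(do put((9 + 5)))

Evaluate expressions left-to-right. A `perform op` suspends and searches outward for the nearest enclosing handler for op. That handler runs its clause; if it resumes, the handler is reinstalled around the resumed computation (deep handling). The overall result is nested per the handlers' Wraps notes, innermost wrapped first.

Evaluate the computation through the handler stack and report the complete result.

Answer: [([0, (0, 14)], ())]

Step-by-step:
put(14) @ H0 ⇒ s:=14
emit(0) @ H1 ⇒ out+=0
H0 returns (0, 14)
H1 returns [0, (0, 14)]
H2 returns ([0, (0, 14)], ())
H3 returns [([0, (0, 14)], ())]
= [([0, (0, 14)], ())]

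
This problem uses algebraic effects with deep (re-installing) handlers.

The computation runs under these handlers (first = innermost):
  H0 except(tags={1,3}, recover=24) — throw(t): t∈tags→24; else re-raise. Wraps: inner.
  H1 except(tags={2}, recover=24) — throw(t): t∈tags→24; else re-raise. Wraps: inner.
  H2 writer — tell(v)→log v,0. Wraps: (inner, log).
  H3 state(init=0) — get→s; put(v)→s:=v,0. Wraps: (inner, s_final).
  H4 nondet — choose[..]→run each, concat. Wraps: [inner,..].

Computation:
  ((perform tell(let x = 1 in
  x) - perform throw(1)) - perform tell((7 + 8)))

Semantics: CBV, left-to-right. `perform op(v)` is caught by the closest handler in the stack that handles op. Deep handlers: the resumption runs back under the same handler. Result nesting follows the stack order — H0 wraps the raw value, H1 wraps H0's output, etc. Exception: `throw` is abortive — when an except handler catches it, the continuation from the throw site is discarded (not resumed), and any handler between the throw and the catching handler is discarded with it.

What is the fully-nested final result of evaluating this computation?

Answer: [((24, (1)), 0)]

Step-by-step:
tell(1) @ H2 ⇒ log+=1
throw(1) @ H0 caught ⇒ 24
H1 returns 24
H2 returns (24, (1))
H3 returns ((24, (1)), 0)
H4 returns [((24, (1)), 0)]
= [((24, (1)), 0)]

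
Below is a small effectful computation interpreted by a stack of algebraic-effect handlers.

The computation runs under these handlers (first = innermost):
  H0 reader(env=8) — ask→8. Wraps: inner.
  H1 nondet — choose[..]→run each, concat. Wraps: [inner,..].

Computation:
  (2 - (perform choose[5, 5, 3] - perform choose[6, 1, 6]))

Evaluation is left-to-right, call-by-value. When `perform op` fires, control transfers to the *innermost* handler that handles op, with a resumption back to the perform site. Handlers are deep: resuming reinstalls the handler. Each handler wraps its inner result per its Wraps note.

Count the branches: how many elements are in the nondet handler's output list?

Evaluation trace:
choose[5, 5, 3] @ H1
  branch[0] choose=5:
    choose[6, 1, 6] @ H1
      branch[0] choose=6:
        H0 returns 3
        H1 returns [3]
      branch[1] choose=1:
        H0 returns -2
        H1 returns [-2]
      branch[2] choose=6:
        H0 returns 3
        H1 returns [3]
  branch[1] choose=5:
    choose[6, 1, 6] @ H1
      branch[0] choose=6:
        H0 returns 3
        H1 returns [3]
      branch[1] choose=1:
        H0 returns -2
        H1 returns [-2]
      branch[2] choose=6:
        H0 returns 3
        H1 returns [3]
  branch[2] choose=3:
    choose[6, 1, 6] @ H1
      branch[0] choose=6:
        H0 returns 5
        H1 returns [5]
      branch[1] choose=1:
        H0 returns 0
        H1 returns [0]
      branch[2] choose=6:
        H0 returns 5
        H1 returns [5]
= [3, -2, 3, 3, -2, 3, 5, 0, 5]

Answer: 9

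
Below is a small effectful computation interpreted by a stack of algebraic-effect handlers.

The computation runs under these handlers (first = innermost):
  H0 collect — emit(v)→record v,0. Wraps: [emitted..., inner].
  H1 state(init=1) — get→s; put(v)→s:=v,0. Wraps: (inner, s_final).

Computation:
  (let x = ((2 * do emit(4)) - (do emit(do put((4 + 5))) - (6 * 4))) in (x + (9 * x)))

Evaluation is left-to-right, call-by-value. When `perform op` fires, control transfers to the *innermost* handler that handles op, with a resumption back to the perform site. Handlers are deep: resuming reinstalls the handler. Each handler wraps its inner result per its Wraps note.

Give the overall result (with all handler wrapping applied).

Evaluation trace:
emit(4) @ H0 ⇒ out+=4
put(9) @ H1 ⇒ s:=9
emit(0) @ H0 ⇒ out+=0
H0 returns [4, 0, 240]
H1 returns ([4, 0, 240], 9)
= ([4, 0, 240], 9)

Answer: ([4, 0, 240], 9)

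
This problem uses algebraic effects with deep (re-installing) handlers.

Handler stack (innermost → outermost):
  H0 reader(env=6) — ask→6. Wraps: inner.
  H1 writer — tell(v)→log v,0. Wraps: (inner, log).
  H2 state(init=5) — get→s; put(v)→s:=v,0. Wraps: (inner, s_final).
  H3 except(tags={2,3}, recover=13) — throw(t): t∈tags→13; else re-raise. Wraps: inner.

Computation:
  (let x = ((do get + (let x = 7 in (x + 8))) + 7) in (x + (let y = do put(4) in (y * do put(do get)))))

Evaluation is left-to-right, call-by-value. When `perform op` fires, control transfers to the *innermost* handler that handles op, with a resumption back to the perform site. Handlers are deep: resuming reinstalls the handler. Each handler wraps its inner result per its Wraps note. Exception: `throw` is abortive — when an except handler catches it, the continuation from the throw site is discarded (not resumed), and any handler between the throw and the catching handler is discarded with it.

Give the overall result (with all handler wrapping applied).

Step-by-step:
get @ H2 ⇒ 5
put(4) @ H2 ⇒ s:=4
get @ H2 ⇒ 4
put(4) @ H2 ⇒ s:=4
H0 returns 27
H1 returns (27, ())
H2 returns ((27, ()), 4)
H3 returns ((27, ()), 4)
= ((27, ()), 4)

Answer: ((27, ()), 4)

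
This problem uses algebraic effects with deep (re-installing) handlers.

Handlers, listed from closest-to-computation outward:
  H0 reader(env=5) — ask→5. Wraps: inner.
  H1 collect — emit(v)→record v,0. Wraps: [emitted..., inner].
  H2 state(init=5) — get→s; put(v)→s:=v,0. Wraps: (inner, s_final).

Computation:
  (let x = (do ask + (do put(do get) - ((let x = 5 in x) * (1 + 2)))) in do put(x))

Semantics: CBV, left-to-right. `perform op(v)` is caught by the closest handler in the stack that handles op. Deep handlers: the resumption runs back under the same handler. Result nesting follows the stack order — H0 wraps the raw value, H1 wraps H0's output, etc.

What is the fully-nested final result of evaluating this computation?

Answer: ([0], -10)

Evaluation trace:
ask @ H0 ⇒ 5
get @ H2 ⇒ 5
put(5) @ H2 ⇒ s:=5
put(-10) @ H2 ⇒ s:=-10
H0 returns 0
H1 returns [0]
H2 returns ([0], -10)
= ([0], -10)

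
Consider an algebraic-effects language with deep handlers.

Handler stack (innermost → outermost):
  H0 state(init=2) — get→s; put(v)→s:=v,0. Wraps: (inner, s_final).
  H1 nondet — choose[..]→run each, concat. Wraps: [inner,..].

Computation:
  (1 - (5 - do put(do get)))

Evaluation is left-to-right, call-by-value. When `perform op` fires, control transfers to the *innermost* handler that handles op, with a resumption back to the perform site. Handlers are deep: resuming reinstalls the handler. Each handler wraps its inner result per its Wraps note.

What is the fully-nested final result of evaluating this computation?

Working:
get @ H0 ⇒ 2
put(2) @ H0 ⇒ s:=2
H0 returns (-4, 2)
H1 returns [(-4, 2)]
= [(-4, 2)]

Answer: [(-4, 2)]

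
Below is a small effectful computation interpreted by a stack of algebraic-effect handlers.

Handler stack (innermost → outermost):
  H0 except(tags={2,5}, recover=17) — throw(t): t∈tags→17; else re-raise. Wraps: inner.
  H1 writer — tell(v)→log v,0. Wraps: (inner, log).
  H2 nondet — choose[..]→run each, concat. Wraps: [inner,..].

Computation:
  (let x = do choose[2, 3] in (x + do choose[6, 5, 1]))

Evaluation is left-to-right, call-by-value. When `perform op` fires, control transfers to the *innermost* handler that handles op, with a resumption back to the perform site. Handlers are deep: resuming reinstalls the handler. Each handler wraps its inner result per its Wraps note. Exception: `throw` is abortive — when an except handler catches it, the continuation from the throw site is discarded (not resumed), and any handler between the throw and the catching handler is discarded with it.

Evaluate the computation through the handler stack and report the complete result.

Evaluation trace:
choose[2, 3] @ H2
  branch[0] choose=2:
    choose[6, 5, 1] @ H2
      branch[0] choose=6:
        H0 returns 8
        H1 returns (8, ())
        H2 returns [(8, ())]
      branch[1] choose=5:
        H0 returns 7
        H1 returns (7, ())
        H2 returns [(7, ())]
      branch[2] choose=1:
        H0 returns 3
        H1 returns (3, ())
        H2 returns [(3, ())]
  branch[1] choose=3:
    choose[6, 5, 1] @ H2
      branch[0] choose=6:
        H0 returns 9
        H1 returns (9, ())
        H2 returns [(9, ())]
      branch[1] choose=5:
        H0 returns 8
        H1 returns (8, ())
        H2 returns [(8, ())]
      branch[2] choose=1:
        H0 returns 4
        H1 returns (4, ())
        H2 returns [(4, ())]
= [(8, ()), (7, ()), (3, ()), (9, ()), (8, ()), (4, ())]

Answer: [(8, ()), (7, ()), (3, ()), (9, ()), (8, ()), (4, ())]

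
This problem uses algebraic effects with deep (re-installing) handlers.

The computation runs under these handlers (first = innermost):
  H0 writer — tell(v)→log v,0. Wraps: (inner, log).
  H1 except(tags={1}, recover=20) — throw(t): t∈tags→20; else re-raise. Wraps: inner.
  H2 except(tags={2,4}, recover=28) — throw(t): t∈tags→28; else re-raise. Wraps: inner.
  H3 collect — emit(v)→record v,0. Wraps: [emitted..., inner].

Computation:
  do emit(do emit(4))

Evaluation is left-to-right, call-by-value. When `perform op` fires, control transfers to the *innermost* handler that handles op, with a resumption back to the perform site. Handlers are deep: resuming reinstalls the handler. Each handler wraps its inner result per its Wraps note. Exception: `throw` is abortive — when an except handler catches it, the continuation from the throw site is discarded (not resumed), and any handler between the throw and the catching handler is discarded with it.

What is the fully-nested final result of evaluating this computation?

Answer: [4, 0, (0, ())]

Evaluation trace:
emit(4) @ H3 ⇒ out+=4
emit(0) @ H3 ⇒ out+=0
H0 returns (0, ())
H1 returns (0, ())
H2 returns (0, ())
H3 returns [4, 0, (0, ())]
= [4, 0, (0, ())]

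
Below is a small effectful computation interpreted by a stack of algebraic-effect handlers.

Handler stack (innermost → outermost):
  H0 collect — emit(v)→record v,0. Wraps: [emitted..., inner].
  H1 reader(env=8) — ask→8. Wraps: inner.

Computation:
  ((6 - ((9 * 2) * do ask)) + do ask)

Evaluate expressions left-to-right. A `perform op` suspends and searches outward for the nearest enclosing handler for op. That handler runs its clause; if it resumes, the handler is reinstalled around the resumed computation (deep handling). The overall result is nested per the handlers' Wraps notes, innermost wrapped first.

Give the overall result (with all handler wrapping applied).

Step-by-step:
ask @ H1 ⇒ 8
ask @ H1 ⇒ 8
H0 returns [-130]
H1 returns [-130]
= [-130]

Answer: [-130]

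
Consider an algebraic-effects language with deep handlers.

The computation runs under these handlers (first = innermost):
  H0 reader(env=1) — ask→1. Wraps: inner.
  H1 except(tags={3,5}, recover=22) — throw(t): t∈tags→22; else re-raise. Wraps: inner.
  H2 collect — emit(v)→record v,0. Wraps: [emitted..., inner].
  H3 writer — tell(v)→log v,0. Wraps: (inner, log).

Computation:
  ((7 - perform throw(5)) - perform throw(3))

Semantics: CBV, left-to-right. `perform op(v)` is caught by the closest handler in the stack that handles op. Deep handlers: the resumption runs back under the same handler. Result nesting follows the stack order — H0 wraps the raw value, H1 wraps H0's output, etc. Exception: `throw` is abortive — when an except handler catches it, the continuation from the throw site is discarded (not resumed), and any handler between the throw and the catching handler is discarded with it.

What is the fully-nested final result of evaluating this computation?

Step-by-step:
throw(5) @ H1 caught ⇒ 22
H2 returns [22]
H3 returns ([22], ())
= ([22], ())

Answer: ([22], ())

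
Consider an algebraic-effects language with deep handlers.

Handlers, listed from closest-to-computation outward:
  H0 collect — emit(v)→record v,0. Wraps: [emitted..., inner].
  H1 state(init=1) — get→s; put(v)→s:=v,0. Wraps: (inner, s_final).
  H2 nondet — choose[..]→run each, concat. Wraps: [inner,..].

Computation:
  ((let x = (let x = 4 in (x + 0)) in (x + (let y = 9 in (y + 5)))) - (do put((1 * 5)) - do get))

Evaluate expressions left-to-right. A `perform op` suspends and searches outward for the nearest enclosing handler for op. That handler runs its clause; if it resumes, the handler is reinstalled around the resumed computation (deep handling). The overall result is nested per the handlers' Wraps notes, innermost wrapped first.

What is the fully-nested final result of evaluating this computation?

Working:
put(5) @ H1 ⇒ s:=5
get @ H1 ⇒ 5
H0 returns [23]
H1 returns ([23], 5)
H2 returns [([23], 5)]
= [([23], 5)]

Answer: [([23], 5)]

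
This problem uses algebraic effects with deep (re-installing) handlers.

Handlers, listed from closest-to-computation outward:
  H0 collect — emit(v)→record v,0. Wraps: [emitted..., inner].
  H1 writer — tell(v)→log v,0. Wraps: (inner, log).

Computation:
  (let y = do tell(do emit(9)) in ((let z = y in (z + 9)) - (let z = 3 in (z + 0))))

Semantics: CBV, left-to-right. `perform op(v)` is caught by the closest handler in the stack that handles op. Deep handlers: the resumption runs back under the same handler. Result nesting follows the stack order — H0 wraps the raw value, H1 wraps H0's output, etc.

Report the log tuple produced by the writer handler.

Answer: (0)

Step-by-step:
emit(9) @ H0 ⇒ out+=9
tell(0) @ H1 ⇒ log+=0
H0 returns [9, 6]
H1 returns ([9, 6], (0))
= ([9, 6], (0))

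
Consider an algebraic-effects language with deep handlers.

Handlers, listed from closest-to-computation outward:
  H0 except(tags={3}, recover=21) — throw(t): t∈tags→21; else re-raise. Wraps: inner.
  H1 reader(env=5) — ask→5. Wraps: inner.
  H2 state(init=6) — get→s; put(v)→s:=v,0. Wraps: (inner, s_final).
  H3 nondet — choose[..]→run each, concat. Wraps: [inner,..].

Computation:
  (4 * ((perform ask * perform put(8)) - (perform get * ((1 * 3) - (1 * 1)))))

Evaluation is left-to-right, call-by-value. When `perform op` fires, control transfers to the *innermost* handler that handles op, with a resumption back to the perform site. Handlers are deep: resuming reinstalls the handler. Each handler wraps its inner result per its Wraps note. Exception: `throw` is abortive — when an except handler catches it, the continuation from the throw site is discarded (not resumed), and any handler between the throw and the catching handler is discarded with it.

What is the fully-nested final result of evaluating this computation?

Answer: [(-64, 8)]

Evaluation trace:
ask @ H1 ⇒ 5
put(8) @ H2 ⇒ s:=8
get @ H2 ⇒ 8
H0 returns -64
H1 returns -64
H2 returns (-64, 8)
H3 returns [(-64, 8)]
= [(-64, 8)]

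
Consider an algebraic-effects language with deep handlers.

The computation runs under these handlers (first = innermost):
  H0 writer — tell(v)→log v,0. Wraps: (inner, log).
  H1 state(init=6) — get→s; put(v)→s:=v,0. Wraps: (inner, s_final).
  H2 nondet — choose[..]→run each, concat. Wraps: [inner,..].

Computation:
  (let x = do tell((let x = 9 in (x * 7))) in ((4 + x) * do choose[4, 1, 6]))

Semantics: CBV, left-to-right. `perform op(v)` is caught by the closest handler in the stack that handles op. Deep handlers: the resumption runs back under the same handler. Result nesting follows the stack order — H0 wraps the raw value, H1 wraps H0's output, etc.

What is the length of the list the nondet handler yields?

Evaluation trace:
tell(63) @ H0 ⇒ log+=63
choose[4, 1, 6] @ H2
  branch[0] choose=4:
    H0 returns (16, (63))
    H1 returns ((16, (63)), 6)
    H2 returns [((16, (63)), 6)]
  branch[1] choose=1:
    H0 returns (4, (63))
    H1 returns ((4, (63)), 6)
    H2 returns [((4, (63)), 6)]
  branch[2] choose=6:
    H0 returns (24, (63))
    H1 returns ((24, (63)), 6)
    H2 returns [((24, (63)), 6)]
= [((16, (63)), 6), ((4, (63)), 6), ((24, (63)), 6)]

Answer: 3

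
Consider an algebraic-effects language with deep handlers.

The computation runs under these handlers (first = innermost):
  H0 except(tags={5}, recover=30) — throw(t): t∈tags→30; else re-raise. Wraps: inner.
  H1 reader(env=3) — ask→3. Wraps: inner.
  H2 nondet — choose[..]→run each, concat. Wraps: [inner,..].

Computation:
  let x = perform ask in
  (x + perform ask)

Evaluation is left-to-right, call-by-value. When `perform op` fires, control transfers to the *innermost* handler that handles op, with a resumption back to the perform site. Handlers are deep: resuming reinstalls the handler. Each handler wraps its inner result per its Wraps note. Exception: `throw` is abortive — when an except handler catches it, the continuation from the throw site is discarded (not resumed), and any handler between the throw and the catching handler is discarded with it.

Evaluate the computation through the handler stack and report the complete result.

Answer: [6]

Working:
ask @ H1 ⇒ 3
ask @ H1 ⇒ 3
H0 returns 6
H1 returns 6
H2 returns [6]
= [6]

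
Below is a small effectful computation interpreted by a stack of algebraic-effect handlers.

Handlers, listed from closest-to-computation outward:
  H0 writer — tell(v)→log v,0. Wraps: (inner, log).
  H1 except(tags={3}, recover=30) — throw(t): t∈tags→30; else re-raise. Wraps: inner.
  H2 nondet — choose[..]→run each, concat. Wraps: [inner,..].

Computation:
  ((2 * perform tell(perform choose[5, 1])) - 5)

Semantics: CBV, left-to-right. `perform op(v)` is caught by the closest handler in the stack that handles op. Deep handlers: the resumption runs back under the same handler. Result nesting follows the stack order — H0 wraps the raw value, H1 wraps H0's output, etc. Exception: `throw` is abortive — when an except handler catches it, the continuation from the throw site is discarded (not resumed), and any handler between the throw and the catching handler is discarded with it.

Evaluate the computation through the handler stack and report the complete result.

Answer: [(-5, (5)), (-5, (1))]

Evaluation trace:
choose[5, 1] @ H2
  branch[0] choose=5:
    tell(5) @ H0 ⇒ log+=5
    H0 returns (-5, (5))
    H1 returns (-5, (5))
    H2 returns [(-5, (5))]
  branch[1] choose=1:
    tell(1) @ H0 ⇒ log+=1
    H0 returns (-5, (1))
    H1 returns (-5, (1))
    H2 returns [(-5, (1))]
= [(-5, (5)), (-5, (1))]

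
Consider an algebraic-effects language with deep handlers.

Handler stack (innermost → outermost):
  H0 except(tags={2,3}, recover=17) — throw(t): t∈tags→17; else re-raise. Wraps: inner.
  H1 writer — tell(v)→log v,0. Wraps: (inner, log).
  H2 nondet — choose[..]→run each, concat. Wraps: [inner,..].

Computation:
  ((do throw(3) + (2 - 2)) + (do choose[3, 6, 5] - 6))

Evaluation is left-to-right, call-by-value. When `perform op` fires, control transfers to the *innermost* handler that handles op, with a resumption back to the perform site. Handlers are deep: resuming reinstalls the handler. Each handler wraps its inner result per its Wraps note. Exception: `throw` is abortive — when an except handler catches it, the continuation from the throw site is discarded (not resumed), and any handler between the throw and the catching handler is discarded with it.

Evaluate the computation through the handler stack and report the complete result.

Answer: [(17, ())]

Working:
throw(3) @ H0 caught ⇒ 17
H1 returns (17, ())
H2 returns [(17, ())]
= [(17, ())]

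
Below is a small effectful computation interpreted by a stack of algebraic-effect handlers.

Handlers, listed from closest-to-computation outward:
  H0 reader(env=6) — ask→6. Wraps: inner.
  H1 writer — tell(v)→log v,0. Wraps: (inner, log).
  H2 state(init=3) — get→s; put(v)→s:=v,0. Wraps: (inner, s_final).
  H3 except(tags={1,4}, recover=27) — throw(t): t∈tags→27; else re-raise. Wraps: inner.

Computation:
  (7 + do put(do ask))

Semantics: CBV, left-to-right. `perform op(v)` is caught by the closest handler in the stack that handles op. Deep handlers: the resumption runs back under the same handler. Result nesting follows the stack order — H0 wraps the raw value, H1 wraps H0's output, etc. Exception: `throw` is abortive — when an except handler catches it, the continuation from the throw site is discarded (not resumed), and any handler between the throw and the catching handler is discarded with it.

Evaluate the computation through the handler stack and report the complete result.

Working:
ask @ H0 ⇒ 6
put(6) @ H2 ⇒ s:=6
H0 returns 7
H1 returns (7, ())
H2 returns ((7, ()), 6)
H3 returns ((7, ()), 6)
= ((7, ()), 6)

Answer: ((7, ()), 6)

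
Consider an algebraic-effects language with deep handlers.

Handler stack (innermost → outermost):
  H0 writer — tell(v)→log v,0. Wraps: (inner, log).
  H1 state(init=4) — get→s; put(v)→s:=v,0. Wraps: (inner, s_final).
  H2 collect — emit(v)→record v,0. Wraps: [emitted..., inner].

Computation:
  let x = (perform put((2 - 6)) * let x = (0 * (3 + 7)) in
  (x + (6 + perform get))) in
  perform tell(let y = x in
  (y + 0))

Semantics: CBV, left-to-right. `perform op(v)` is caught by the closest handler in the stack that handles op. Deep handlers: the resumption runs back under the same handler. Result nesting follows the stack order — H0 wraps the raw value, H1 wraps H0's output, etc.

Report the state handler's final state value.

Working:
put(-4) @ H1 ⇒ s:=-4
get @ H1 ⇒ -4
tell(0) @ H0 ⇒ log+=0
H0 returns (0, (0))
H1 returns ((0, (0)), -4)
H2 returns [((0, (0)), -4)]
= [((0, (0)), -4)]

Answer: -4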